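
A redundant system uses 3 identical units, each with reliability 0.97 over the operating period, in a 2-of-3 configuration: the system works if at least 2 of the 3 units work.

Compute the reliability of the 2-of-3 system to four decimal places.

0.9974

R = Σ_{i=2}^{3} C(3,i) p^i (1−p)^{3−i} with p = 0.97
C(3,2)·0.97^2·0.03^1 = 0.084681
C(3,3)·0.97^3·0.03^0 = 0.912673
Sum = 0.9974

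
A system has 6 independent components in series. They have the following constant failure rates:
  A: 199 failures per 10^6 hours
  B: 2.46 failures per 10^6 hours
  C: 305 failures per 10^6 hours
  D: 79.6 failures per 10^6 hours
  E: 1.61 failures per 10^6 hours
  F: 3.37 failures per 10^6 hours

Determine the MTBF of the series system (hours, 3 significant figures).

1690

Series of exponential components: λ_sys = Σ λ_i
λ_sys = 0.000199 + 0.00000246 + 0.000305 + 0.0000796 + 0.00000161 + 0.00000337 = 5.9104e-04 /h
MTBF = 1 / λ_sys = 1690 h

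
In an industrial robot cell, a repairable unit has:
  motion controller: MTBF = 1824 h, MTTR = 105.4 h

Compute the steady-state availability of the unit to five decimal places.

A(motion controller) = MTBF/(MTBF+MTTR) = 1824/(1824+105.4) = 0.94537

0.94537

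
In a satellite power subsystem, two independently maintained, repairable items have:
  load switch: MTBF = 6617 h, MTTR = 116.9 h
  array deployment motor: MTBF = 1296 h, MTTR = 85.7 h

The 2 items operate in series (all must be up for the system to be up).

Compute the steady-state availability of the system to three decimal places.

A(load switch) = MTBF/(MTBF+MTTR) = 6617/(6617+116.9) = 0.982640
A(array deployment motor) = MTBF/(MTBF+MTTR) = 1296/(1296+85.7) = 0.937975
Series availability: 0.982640 × 0.937975 = 0.922

0.922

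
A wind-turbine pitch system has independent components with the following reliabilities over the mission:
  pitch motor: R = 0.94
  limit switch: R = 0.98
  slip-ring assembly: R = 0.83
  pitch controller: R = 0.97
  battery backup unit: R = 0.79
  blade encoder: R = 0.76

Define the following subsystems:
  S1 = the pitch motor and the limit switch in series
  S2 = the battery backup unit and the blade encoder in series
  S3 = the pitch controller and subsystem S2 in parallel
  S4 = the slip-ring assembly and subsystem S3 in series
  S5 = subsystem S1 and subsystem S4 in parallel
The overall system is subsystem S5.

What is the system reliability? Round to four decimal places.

Series (pitch motor and limit switch): 0.940000 × 0.980000 = 0.921200
Series (battery backup unit and blade encoder): 0.790000 × 0.760000 = 0.600400
Parallel (pitch controller and [0.600400]): 1 − (1 − 0.970000)(1 − 0.600400) = 0.988012
Series (slip-ring assembly and [0.988012]): 0.830000 × 0.988012 = 0.820050
Parallel ([0.921200] and [0.820050]): 1 − (1 − 0.921200)(1 − 0.820050) = 0.9858

0.9858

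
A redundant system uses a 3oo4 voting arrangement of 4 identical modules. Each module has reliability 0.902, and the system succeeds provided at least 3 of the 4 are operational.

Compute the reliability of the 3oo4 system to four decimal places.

R = Σ_{i=3}^{4} C(4,i) p^i (1−p)^{4−i} with p = 0.902
C(4,3)·0.902^3·0.098^1 = 0.287677
C(4,4)·0.902^4·0.098^0 = 0.661951
Sum = 0.9496

0.9496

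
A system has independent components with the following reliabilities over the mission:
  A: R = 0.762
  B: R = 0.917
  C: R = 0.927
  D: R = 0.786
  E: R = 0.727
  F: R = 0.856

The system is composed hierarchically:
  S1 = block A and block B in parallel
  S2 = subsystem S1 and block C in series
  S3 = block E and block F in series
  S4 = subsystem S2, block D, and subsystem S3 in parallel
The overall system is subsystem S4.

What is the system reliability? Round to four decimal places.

0.9926

Parallel (A and B): 1 − (1 − 0.762000)(1 − 0.917000) = 0.980246
Series ([0.980246] and C): 0.980246 × 0.927000 = 0.908688
Series (E and F): 0.727000 × 0.856000 = 0.622312
Parallel ([0.908688], D, and [0.622312]): 1 − (1 − 0.908688)(1 − 0.786000)(1 − 0.622312) = 0.9926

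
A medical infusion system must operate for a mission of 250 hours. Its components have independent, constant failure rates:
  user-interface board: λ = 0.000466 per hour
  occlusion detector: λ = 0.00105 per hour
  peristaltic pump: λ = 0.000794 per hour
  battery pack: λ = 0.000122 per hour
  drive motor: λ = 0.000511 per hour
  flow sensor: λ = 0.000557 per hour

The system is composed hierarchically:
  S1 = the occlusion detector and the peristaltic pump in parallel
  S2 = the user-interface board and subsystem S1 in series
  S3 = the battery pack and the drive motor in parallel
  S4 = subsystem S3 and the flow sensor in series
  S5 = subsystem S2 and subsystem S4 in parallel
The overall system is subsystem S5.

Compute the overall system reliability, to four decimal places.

0.9804

R(user-interface board) = exp(−0.000466 × 250) = 0.890030
R(occlusion detector) = exp(−0.00105 × 250) = 0.769126
R(peristaltic pump) = exp(−0.000794 × 250) = 0.819960
R(battery pack) = exp(−0.000122 × 250) = 0.969960
R(drive motor) = exp(−0.000511 × 250) = 0.880073
R(flow sensor) = exp(−0.000557 × 250) = 0.870010
Parallel (occlusion detector and peristaltic pump): 1 − (1 − 0.769126)(1 − 0.819960) = 0.958433
Series (user-interface board and [0.958433]): 0.890030 × 0.958433 = 0.853034
Parallel (battery pack and drive motor): 1 − (1 − 0.969960)(1 − 0.880073) = 0.996397
Series ([0.996397] and flow sensor): 0.996397 × 0.870010 = 0.866875
Parallel ([0.853034] and [0.866875]): 1 − (1 − 0.853034)(1 − 0.866875) = 0.9804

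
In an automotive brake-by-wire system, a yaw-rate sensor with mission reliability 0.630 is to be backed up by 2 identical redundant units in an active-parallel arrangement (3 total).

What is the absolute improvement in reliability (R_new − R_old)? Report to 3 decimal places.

0.319

R_before = 0.630
R_after = 1 − (1 − 0.630)^3 = 0.949
ΔR = 0.949 − 0.630 = 0.319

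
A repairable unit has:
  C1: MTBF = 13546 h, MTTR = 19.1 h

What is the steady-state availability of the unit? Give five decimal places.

0.99859

A(C1) = MTBF/(MTBF+MTTR) = 13546/(13546+19.1) = 0.99859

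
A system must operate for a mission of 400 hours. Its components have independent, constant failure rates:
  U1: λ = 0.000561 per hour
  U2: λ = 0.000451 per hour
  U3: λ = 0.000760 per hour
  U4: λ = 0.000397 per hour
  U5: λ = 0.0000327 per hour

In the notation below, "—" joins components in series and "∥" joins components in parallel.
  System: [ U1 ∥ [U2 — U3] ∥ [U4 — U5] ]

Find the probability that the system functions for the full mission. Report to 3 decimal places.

R(U1) = exp(−0.000561 × 400) = 0.79900
R(U2) = exp(−0.000451 × 400) = 0.83494
R(U3) = exp(−0.000760 × 400) = 0.73786
R(U4) = exp(−0.000397 × 400) = 0.85317
R(U5) = exp(−0.0000327 × 400) = 0.98701
Series (U2 and U3): 0.83494 × 0.73786 = 0.61607
Series (U4 and U5): 0.85317 × 0.98701 = 0.84209
Parallel (U1, [0.61607], and [0.84209]): 1 − (1 − 0.79900)(1 − 0.61607)(1 − 0.84209) = 0.988

0.988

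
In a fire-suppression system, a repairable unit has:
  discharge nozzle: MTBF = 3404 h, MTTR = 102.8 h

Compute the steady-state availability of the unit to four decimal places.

A(discharge nozzle) = MTBF/(MTBF+MTTR) = 3404/(3404+102.8) = 0.9707

0.9707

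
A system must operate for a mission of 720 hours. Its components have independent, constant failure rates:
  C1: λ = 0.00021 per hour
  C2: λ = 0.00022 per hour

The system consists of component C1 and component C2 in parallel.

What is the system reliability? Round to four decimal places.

R(C1) = exp(−0.00021 × 720) = 0.859676
R(C2) = exp(−0.00022 × 720) = 0.853508
Parallel (C1 and C2): 1 − (1 − 0.859676)(1 − 0.853508) = 0.9794

0.9794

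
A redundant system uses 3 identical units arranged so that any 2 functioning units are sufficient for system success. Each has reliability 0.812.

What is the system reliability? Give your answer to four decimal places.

R = Σ_{i=2}^{3} C(3,i) p^i (1−p)^{3−i} with p = 0.812
C(3,2)·0.812^2·0.188^1 = 0.371870
C(3,3)·0.812^3·0.188^0 = 0.535387
Sum = 0.9073

0.9073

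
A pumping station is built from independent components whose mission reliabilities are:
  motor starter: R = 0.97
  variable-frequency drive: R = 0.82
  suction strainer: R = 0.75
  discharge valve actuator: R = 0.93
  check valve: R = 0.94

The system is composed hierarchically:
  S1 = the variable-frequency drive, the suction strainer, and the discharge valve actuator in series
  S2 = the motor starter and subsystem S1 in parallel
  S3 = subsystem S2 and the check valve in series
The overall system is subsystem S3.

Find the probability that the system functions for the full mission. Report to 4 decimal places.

0.9279

Series (variable-frequency drive, suction strainer, and discharge valve actuator): 0.820000 × 0.750000 × 0.930000 = 0.571950
Parallel (motor starter and [0.571950]): 1 − (1 − 0.970000)(1 − 0.571950) = 0.987159
Series ([0.987159] and check valve): 0.987159 × 0.940000 = 0.9279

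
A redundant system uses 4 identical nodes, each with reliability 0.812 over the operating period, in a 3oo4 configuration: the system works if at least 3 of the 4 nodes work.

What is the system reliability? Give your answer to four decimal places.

0.8373

R = Σ_{i=3}^{4} C(4,i) p^i (1−p)^{4−i} with p = 0.812
C(4,3)·0.812^3·0.188^1 = 0.402611
C(4,4)·0.812^4·0.188^0 = 0.434735
Sum = 0.8373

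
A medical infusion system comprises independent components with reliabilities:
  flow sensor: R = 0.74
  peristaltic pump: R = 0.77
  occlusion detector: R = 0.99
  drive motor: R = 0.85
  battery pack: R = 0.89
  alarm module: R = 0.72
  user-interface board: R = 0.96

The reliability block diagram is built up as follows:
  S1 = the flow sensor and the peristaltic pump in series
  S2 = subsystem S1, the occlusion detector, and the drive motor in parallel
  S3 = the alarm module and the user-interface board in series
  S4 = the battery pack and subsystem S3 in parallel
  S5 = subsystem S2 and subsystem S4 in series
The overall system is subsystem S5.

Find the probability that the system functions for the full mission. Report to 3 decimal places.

Series (flow sensor and peristaltic pump): 0.74000 × 0.77000 = 0.56980
Parallel ([0.56980], occlusion detector, and drive motor): 1 − (1 − 0.56980)(1 − 0.99000)(1 − 0.85000) = 0.99935
Series (alarm module and user-interface board): 0.72000 × 0.96000 = 0.69120
Parallel (battery pack and [0.69120]): 1 − (1 − 0.89000)(1 − 0.69120) = 0.96603
Series ([0.99935] and [0.96603]): 0.99935 × 0.96603 = 0.965

0.965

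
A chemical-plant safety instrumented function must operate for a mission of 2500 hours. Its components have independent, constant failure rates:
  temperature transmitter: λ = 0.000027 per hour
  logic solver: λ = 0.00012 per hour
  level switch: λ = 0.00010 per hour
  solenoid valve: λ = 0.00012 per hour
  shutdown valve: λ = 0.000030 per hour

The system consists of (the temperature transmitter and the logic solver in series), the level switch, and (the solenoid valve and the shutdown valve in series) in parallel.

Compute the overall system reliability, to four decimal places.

R(temperature transmitter) = exp(−0.000027 × 2500) = 0.934728
R(logic solver) = exp(−0.00012 × 2500) = 0.740818
R(level switch) = exp(−0.00010 × 2500) = 0.778801
R(solenoid valve) = exp(−0.00012 × 2500) = 0.740818
R(shutdown valve) = exp(−0.000030 × 2500) = 0.927743
Series (temperature transmitter and logic solver): 0.934728 × 0.740818 = 0.692463
Series (solenoid valve and shutdown valve): 0.740818 × 0.927743 = 0.687289
Parallel ([0.692463], level switch, and [0.687289]): 1 − (1 − 0.692463)(1 − 0.778801)(1 − 0.687289) = 0.9787

0.9787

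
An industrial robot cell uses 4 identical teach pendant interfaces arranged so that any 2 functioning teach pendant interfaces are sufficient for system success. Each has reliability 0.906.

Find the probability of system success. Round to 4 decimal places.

0.9969

R = Σ_{i=2}^{4} C(4,i) p^i (1−p)^{4−i} with p = 0.906
C(4,2)·0.906^2·0.094^2 = 0.043517
C(4,3)·0.906^3·0.094^1 = 0.279623
C(4,4)·0.906^4·0.094^0 = 0.673772
Sum = 0.9969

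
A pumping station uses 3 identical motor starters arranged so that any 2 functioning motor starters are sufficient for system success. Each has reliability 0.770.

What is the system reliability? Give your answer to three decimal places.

0.866

R = Σ_{i=2}^{3} C(3,i) p^i (1−p)^{3−i} with p = 0.770
C(3,2)·0.770^2·0.230^1 = 0.40910
C(3,3)·0.770^3·0.230^0 = 0.45653
Sum = 0.866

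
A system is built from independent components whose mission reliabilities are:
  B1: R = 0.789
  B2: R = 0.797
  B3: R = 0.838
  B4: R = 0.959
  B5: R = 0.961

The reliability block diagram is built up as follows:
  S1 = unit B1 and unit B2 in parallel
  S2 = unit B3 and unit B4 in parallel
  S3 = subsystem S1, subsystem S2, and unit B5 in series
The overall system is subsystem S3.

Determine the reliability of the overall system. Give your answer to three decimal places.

0.914

Parallel (B1 and B2): 1 − (1 − 0.78900)(1 − 0.79700) = 0.95717
Parallel (B3 and B4): 1 − (1 − 0.83800)(1 − 0.95900) = 0.99336
Series ([0.95717], [0.99336], and B5): 0.95717 × 0.99336 × 0.96100 = 0.914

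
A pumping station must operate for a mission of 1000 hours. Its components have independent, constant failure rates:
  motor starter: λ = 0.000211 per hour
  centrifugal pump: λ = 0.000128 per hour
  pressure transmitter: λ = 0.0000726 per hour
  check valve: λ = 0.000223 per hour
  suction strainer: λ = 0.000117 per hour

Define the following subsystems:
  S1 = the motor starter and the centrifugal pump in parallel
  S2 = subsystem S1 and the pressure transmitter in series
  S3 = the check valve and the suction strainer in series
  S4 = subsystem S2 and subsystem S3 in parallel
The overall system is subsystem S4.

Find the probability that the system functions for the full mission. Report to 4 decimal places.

R(motor starter) = exp(−0.000211 × 1000) = 0.809774
R(centrifugal pump) = exp(−0.000128 × 1000) = 0.879853
R(pressure transmitter) = exp(−0.0000726 × 1000) = 0.929973
R(check valve) = exp(−0.000223 × 1000) = 0.800115
R(suction strainer) = exp(−0.000117 × 1000) = 0.889585
Parallel (motor starter and centrifugal pump): 1 − (1 − 0.809774)(1 − 0.879853) = 0.977145
Series ([0.977145] and pressure transmitter): 0.977145 × 0.929973 = 0.908718
Series (check valve and suction strainer): 0.800115 × 0.889585 = 0.711770
Parallel ([0.908718] and [0.711770]): 1 − (1 − 0.908718)(1 − 0.711770) = 0.9737

0.9737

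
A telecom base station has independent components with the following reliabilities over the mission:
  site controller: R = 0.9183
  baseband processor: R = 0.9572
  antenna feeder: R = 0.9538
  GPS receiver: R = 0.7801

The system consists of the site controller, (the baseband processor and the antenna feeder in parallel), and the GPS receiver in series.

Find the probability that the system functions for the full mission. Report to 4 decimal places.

Parallel (baseband processor and antenna feeder): 1 − (1 − 0.957200)(1 − 0.953800) = 0.998023
Series (site controller, [0.998023], and GPS receiver): 0.918300 × 0.998023 × 0.780100 = 0.7149

0.7149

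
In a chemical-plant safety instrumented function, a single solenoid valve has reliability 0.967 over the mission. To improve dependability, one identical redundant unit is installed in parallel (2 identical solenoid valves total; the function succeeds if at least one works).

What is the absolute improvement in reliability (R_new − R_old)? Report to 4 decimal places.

0.0319

R_before = 0.967
R_after = 1 − (1 − 0.967)^2 = 0.9989
ΔR = 0.9989 − 0.967 = 0.0319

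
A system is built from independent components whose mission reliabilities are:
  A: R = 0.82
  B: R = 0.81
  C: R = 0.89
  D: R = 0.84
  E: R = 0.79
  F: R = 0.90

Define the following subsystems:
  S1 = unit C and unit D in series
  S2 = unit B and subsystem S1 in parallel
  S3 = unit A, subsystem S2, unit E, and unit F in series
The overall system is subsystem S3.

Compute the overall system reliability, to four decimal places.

Series (C and D): 0.890000 × 0.840000 = 0.747600
Parallel (B and [0.747600]): 1 − (1 − 0.810000)(1 − 0.747600) = 0.952044
Series (A, [0.952044], E, and F): 0.820000 × 0.952044 × 0.790000 × 0.900000 = 0.5551

0.5551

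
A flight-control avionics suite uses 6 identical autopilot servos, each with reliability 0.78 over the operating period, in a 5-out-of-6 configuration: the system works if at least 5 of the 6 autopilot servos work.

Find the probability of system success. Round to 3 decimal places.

0.606

R = Σ_{i=5}^{6} C(6,i) p^i (1−p)^{6−i} with p = 0.78
C(6,5)·0.78^5·0.22^1 = 0.38111
C(6,6)·0.78^6·0.22^0 = 0.22520
Sum = 0.606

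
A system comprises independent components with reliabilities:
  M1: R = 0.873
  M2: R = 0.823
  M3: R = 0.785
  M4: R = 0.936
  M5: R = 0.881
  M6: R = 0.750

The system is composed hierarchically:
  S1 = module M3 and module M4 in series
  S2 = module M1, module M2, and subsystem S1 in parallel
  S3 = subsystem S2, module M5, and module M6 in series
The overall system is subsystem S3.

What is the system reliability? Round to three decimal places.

Series (M3 and M4): 0.78500 × 0.93600 = 0.73476
Parallel (M1, M2, and [0.73476]): 1 − (1 − 0.87300)(1 − 0.82300)(1 − 0.73476) = 0.99404
Series ([0.99404], M5, and M6): 0.99404 × 0.88100 × 0.75000 = 0.657

0.657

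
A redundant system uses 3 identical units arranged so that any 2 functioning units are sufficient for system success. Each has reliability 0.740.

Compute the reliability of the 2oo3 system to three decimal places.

R = Σ_{i=2}^{3} C(3,i) p^i (1−p)^{3−i} with p = 0.740
C(3,2)·0.740^2·0.260^1 = 0.42713
C(3,3)·0.740^3·0.260^0 = 0.40522
Sum = 0.832

0.832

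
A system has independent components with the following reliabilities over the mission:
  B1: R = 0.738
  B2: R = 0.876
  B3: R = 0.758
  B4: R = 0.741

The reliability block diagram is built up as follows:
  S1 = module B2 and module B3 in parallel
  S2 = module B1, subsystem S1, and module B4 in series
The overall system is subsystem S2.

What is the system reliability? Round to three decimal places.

0.530

Parallel (B2 and B3): 1 − (1 − 0.87600)(1 − 0.75800) = 0.96999
Series (B1, [0.96999], and B4): 0.73800 × 0.96999 × 0.74100 = 0.530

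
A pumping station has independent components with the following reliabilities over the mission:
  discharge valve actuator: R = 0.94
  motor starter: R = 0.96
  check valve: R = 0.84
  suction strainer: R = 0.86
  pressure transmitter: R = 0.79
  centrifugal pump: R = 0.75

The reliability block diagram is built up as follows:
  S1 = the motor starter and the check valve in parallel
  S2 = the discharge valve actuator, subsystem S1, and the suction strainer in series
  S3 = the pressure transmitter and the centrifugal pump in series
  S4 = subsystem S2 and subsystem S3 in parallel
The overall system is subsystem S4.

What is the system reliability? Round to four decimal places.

0.9198

Parallel (motor starter and check valve): 1 − (1 − 0.960000)(1 − 0.840000) = 0.993600
Series (discharge valve actuator, [0.993600], and suction strainer): 0.940000 × 0.993600 × 0.860000 = 0.803226
Series (pressure transmitter and centrifugal pump): 0.790000 × 0.750000 = 0.592500
Parallel ([0.803226] and [0.592500]): 1 − (1 − 0.803226)(1 − 0.592500) = 0.9198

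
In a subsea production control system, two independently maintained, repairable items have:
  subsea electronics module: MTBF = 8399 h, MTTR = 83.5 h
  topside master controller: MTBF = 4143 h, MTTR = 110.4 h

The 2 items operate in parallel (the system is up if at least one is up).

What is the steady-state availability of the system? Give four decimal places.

A(subsea electronics module) = MTBF/(MTBF+MTTR) = 8399/(8399+83.5) = 0.990156
A(topside master controller) = MTBF/(MTBF+MTTR) = 4143/(4143+110.4) = 0.974044
Parallel availability: 1 − (1 − 0.990156)(1 − 0.974044) = 0.9997

0.9997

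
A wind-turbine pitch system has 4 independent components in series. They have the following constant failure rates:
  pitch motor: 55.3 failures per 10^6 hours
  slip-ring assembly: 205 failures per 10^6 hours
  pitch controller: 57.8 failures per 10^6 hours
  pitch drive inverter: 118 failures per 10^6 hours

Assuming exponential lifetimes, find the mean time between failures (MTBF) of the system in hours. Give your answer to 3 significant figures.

Series of exponential components: λ_sys = Σ λ_i
λ_sys = 0.0000553 + 0.000205 + 0.0000578 + 0.000118 = 4.3610e-04 /h
MTBF = 1 / λ_sys = 2290 h

2290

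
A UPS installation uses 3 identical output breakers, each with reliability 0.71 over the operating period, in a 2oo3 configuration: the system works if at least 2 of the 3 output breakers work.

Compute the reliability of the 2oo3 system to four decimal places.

0.7965

R = Σ_{i=2}^{3} C(3,i) p^i (1−p)^{3−i} with p = 0.71
C(3,2)·0.71^2·0.29^1 = 0.438567
C(3,3)·0.71^3·0.29^0 = 0.357911
Sum = 0.7965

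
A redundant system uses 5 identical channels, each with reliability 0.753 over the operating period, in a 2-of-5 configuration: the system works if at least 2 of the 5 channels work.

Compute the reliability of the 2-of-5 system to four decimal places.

0.9851

R = Σ_{i=2}^{5} C(5,i) p^i (1−p)^{5−i} with p = 0.753
C(5,2)·0.753^2·0.247^3 = 0.085444
C(5,3)·0.753^3·0.247^2 = 0.260483
C(5,4)·0.753^4·0.247^1 = 0.397052
C(5,5)·0.753^5·0.247^0 = 0.242089
Sum = 0.9851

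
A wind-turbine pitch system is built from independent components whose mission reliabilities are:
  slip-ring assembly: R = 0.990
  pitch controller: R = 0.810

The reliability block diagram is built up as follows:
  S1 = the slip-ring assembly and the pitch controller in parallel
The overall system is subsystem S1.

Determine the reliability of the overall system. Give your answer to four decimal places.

0.9981

Parallel (slip-ring assembly and pitch controller): 1 − (1 − 0.990000)(1 − 0.810000) = 0.9981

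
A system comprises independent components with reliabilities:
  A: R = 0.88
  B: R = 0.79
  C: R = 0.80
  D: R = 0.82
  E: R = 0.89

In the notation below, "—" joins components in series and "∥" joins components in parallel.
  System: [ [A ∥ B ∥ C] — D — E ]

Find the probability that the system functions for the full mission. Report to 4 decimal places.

0.7261

Parallel (A, B, and C): 1 − (1 − 0.880000)(1 − 0.790000)(1 − 0.800000) = 0.994960
Series ([0.994960], D, and E): 0.994960 × 0.820000 × 0.890000 = 0.7261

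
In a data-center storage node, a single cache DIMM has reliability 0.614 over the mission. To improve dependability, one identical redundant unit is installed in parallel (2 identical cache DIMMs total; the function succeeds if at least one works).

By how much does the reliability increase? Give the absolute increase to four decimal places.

0.2370

R_before = 0.614
R_after = 1 − (1 − 0.614)^2 = 0.8510
ΔR = 0.8510 − 0.614 = 0.2370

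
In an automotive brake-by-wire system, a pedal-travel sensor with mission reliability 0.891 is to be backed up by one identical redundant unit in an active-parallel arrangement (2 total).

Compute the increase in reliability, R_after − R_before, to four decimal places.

R_before = 0.891
R_after = 1 − (1 − 0.891)^2 = 0.9881
ΔR = 0.9881 − 0.891 = 0.0971

0.0971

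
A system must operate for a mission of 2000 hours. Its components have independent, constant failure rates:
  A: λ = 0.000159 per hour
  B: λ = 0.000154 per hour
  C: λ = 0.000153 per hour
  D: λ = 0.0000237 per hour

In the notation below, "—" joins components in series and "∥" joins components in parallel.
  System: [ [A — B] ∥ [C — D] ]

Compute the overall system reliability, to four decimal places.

0.8615

R(A) = exp(−0.000159 × 2000) = 0.727603
R(B) = exp(−0.000154 × 2000) = 0.734915
R(C) = exp(−0.000153 × 2000) = 0.736387
R(D) = exp(−0.0000237 × 2000) = 0.953706
Series (A and B): 0.727603 × 0.734915 = 0.534726
Series (C and D): 0.736387 × 0.953706 = 0.702297
Parallel ([0.534726] and [0.702297]): 1 − (1 − 0.534726)(1 − 0.702297) = 0.8615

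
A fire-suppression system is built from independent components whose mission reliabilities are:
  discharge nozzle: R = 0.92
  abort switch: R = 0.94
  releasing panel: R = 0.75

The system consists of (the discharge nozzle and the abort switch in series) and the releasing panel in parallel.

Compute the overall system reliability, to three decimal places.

0.966

Series (discharge nozzle and abort switch): 0.92000 × 0.94000 = 0.86480
Parallel ([0.86480] and releasing panel): 1 − (1 − 0.86480)(1 − 0.75000) = 0.966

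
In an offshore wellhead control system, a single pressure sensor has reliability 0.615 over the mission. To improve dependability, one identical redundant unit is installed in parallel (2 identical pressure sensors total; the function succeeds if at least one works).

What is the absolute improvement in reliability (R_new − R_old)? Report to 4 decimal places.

0.2368

R_before = 0.615
R_after = 1 − (1 − 0.615)^2 = 0.8518
ΔR = 0.8518 − 0.615 = 0.2368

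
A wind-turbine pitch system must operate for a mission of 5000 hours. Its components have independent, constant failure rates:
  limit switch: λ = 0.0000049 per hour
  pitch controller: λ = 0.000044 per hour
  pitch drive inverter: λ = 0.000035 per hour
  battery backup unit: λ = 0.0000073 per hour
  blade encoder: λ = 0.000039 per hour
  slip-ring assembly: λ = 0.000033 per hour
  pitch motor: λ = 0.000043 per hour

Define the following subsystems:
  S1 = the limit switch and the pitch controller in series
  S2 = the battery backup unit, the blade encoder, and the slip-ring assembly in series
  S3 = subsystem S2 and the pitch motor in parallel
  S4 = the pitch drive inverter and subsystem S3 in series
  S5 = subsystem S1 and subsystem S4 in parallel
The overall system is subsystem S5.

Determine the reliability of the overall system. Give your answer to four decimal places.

0.9536

R(limit switch) = exp(−0.0000049 × 5000) = 0.975798
R(pitch controller) = exp(−0.000044 × 5000) = 0.802519
R(pitch drive inverter) = exp(−0.000035 × 5000) = 0.839457
R(battery backup unit) = exp(−0.0000073 × 5000) = 0.964158
R(blade encoder) = exp(−0.000039 × 5000) = 0.822835
R(slip-ring assembly) = exp(−0.000033 × 5000) = 0.847894
R(pitch motor) = exp(−0.000043 × 5000) = 0.806541
Series (limit switch and pitch controller): 0.975798 × 0.802519 = 0.783096
Series (battery backup unit, blade encoder, and slip-ring assembly): 0.964158 × 0.822835 × 0.847894 = 0.672671
Parallel ([0.672671] and pitch motor): 1 − (1 − 0.672671)(1 − 0.806541) = 0.936675
Series (pitch drive inverter and [0.936675]): 0.839457 × 0.936675 = 0.786298
Parallel ([0.783096] and [0.786298]): 1 − (1 − 0.783096)(1 − 0.786298) = 0.9536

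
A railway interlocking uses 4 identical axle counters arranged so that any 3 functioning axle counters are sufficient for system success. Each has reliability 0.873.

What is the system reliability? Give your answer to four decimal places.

0.9188

R = Σ_{i=3}^{4} C(4,i) p^i (1−p)^{4−i} with p = 0.873
C(4,3)·0.873^3·0.127^1 = 0.337992
C(4,4)·0.873^4·0.127^0 = 0.580841
Sum = 0.9188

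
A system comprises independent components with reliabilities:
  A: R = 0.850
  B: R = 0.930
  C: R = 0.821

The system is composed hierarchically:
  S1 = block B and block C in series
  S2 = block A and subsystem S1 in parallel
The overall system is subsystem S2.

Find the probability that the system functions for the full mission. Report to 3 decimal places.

Series (B and C): 0.93000 × 0.82100 = 0.76353
Parallel (A and [0.76353]): 1 − (1 − 0.85000)(1 − 0.76353) = 0.965

0.965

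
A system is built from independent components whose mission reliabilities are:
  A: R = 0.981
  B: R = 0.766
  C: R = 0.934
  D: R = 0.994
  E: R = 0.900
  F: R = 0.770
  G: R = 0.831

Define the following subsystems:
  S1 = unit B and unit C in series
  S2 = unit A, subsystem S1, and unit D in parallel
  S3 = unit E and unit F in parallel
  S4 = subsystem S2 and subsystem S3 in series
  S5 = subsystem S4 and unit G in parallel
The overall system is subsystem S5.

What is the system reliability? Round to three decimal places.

0.996

Series (B and C): 0.76600 × 0.93400 = 0.71544
Parallel (A, [0.71544], and D): 1 − (1 − 0.98100)(1 − 0.71544)(1 − 0.99400) = 0.99997
Parallel (E and F): 1 − (1 − 0.90000)(1 − 0.77000) = 0.97700
Series ([0.99997] and [0.97700]): 0.99997 × 0.97700 = 0.97697
Parallel ([0.97697] and G): 1 − (1 − 0.97697)(1 − 0.83100) = 0.996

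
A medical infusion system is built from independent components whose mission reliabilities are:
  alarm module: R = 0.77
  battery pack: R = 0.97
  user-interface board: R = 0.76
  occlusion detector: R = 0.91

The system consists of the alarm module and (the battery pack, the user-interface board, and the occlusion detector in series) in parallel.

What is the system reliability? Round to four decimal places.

Series (battery pack, user-interface board, and occlusion detector): 0.970000 × 0.760000 × 0.910000 = 0.670852
Parallel (alarm module and [0.670852]): 1 − (1 − 0.770000)(1 − 0.670852) = 0.9243

0.9243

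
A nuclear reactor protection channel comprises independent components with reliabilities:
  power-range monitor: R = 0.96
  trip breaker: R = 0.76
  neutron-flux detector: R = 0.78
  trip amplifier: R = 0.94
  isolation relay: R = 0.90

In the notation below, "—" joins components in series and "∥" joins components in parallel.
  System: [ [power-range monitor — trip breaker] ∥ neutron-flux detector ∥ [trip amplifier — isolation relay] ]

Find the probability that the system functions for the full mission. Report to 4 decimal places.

0.9908

Series (power-range monitor and trip breaker): 0.960000 × 0.760000 = 0.729600
Series (trip amplifier and isolation relay): 0.940000 × 0.900000 = 0.846000
Parallel ([0.729600], neutron-flux detector, and [0.846000]): 1 − (1 − 0.729600)(1 − 0.780000)(1 − 0.846000) = 0.9908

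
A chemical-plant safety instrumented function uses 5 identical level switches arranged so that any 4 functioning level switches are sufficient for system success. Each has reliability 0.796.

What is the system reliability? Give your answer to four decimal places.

R = Σ_{i=4}^{5} C(5,i) p^i (1−p)^{5−i} with p = 0.796
C(5,4)·0.796^4·0.204^1 = 0.409499
C(5,5)·0.796^5·0.204^0 = 0.319570
Sum = 0.7291

0.7291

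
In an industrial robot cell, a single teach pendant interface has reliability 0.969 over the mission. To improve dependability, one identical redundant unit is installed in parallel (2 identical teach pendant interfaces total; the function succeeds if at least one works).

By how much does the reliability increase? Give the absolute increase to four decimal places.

0.0300

R_before = 0.969
R_after = 1 − (1 − 0.969)^2 = 0.9990
ΔR = 0.9990 − 0.969 = 0.0300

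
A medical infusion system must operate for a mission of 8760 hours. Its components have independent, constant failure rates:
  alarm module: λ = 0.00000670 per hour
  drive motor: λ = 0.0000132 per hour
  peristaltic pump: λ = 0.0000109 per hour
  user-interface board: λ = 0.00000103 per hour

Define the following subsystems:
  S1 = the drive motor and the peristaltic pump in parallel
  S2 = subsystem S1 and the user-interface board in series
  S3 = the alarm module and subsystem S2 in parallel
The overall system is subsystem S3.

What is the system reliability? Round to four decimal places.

R(alarm module) = exp(−0.00000670 × 8760) = 0.942997
R(drive motor) = exp(−0.0000132 × 8760) = 0.890803
R(peristaltic pump) = exp(−0.0000109 × 8760) = 0.908933
R(user-interface board) = exp(−0.00000103 × 8760) = 0.991018
Parallel (drive motor and peristaltic pump): 1 − (1 − 0.890803)(1 − 0.908933) = 0.990056
Series ([0.990056] and user-interface board): 0.990056 × 0.991018 = 0.981163
Parallel (alarm module and [0.981163]): 1 − (1 − 0.942997)(1 − 0.981163) = 0.9989

0.9989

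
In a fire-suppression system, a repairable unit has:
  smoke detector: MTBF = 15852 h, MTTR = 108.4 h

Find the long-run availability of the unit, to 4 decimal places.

0.9932

A(smoke detector) = MTBF/(MTBF+MTTR) = 15852/(15852+108.4) = 0.9932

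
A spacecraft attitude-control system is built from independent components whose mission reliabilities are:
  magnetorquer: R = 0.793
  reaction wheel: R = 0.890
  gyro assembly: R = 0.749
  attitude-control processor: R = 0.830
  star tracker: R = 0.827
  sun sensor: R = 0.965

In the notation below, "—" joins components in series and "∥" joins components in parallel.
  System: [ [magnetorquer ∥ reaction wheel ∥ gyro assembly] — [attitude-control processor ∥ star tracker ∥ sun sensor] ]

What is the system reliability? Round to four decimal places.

Parallel (magnetorquer, reaction wheel, and gyro assembly): 1 − (1 − 0.793000)(1 − 0.890000)(1 − 0.749000) = 0.994285
Parallel (attitude-control processor, star tracker, and sun sensor): 1 − (1 − 0.830000)(1 − 0.827000)(1 − 0.965000) = 0.998971
Series ([0.994285] and [0.998971]): 0.994285 × 0.998971 = 0.9933

0.9933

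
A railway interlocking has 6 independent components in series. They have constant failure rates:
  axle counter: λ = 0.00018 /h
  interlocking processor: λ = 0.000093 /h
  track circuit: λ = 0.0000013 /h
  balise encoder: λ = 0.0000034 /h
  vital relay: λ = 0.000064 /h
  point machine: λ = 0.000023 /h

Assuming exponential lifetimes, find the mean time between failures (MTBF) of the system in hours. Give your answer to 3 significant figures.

Series of exponential components: λ_sys = Σ λ_i
λ_sys = 0.00018 + 0.000093 + 0.0000013 + 0.0000034 + 0.000064 + 0.000023 = 3.6470e-04 /h
MTBF = 1 / λ_sys = 2740 h

2740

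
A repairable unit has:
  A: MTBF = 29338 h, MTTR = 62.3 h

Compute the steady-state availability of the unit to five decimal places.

0.99788

A(A) = MTBF/(MTBF+MTTR) = 29338/(29338+62.3) = 0.99788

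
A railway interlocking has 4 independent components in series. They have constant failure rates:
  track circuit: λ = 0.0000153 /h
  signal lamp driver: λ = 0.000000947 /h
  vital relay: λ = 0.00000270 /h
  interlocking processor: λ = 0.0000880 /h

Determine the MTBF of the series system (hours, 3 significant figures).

9350

Series of exponential components: λ_sys = Σ λ_i
λ_sys = 0.0000153 + 0.000000947 + 0.00000270 + 0.0000880 = 1.0695e-04 /h
MTBF = 1 / λ_sys = 9350 h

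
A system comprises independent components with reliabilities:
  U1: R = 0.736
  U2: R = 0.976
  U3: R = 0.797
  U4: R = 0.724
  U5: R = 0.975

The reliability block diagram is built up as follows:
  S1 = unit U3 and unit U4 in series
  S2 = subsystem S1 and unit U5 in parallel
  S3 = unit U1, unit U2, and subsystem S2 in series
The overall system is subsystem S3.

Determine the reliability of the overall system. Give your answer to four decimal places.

0.7107

Series (U3 and U4): 0.797000 × 0.724000 = 0.577028
Parallel ([0.577028] and U5): 1 − (1 − 0.577028)(1 − 0.975000) = 0.989426
Series (U1, U2, and [0.989426]): 0.736000 × 0.976000 × 0.989426 = 0.7107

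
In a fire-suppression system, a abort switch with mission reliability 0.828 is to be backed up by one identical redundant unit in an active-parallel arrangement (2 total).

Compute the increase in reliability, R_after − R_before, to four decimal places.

0.1424

R_before = 0.828
R_after = 1 − (1 − 0.828)^2 = 0.9704
ΔR = 0.9704 − 0.828 = 0.1424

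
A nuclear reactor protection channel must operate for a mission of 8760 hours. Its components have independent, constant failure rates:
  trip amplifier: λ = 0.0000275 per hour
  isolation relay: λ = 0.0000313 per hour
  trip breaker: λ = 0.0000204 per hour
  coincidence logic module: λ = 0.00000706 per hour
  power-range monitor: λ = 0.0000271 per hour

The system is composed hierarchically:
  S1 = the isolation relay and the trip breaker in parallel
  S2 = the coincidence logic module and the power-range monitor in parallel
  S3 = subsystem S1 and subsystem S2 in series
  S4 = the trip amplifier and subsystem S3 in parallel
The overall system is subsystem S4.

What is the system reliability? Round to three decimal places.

0.989

R(trip amplifier) = exp(−0.0000275 × 8760) = 0.78592
R(isolation relay) = exp(−0.0000313 × 8760) = 0.76019
R(trip breaker) = exp(−0.0000204 × 8760) = 0.83635
R(coincidence logic module) = exp(−0.00000706 × 8760) = 0.94003
R(power-range monitor) = exp(−0.0000271 × 8760) = 0.78868
Parallel (isolation relay and trip breaker): 1 − (1 − 0.76019)(1 − 0.83635) = 0.96076
Parallel (coincidence logic module and power-range monitor): 1 − (1 − 0.94003)(1 − 0.78868) = 0.98733
Series ([0.96076] and [0.98733]): 0.96076 × 0.98733 = 0.94859
Parallel (trip amplifier and [0.94859]): 1 − (1 − 0.78592)(1 − 0.94859) = 0.989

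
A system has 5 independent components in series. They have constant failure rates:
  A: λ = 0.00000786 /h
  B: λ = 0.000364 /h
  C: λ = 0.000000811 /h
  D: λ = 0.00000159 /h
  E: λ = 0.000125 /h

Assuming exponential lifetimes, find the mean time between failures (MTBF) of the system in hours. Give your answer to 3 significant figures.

Series of exponential components: λ_sys = Σ λ_i
λ_sys = 0.00000786 + 0.000364 + 0.000000811 + 0.00000159 + 0.000125 = 4.9926e-04 /h
MTBF = 1 / λ_sys = 2000 h

2000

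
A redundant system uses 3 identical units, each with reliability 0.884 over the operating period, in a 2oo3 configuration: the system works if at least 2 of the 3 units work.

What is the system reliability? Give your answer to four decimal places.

0.9628

R = Σ_{i=2}^{3} C(3,i) p^i (1−p)^{3−i} with p = 0.884
C(3,2)·0.884^2·0.116^1 = 0.271947
C(3,3)·0.884^3·0.116^0 = 0.690807
Sum = 0.9628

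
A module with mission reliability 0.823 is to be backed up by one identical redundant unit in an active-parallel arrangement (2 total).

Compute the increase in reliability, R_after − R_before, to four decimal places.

R_before = 0.823
R_after = 1 − (1 − 0.823)^2 = 0.9687
ΔR = 0.9687 − 0.823 = 0.1457

0.1457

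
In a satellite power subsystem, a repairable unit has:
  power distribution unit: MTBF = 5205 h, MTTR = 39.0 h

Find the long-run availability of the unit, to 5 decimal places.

A(power distribution unit) = MTBF/(MTBF+MTTR) = 5205/(5205+39.0) = 0.99256

0.99256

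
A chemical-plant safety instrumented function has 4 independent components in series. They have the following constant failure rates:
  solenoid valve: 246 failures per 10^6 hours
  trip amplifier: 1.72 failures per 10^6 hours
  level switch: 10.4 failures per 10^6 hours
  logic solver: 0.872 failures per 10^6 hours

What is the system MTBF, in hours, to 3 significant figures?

Series of exponential components: λ_sys = Σ λ_i
λ_sys = 0.000246 + 0.00000172 + 0.0000104 + 0.000000872 = 2.5899e-04 /h
MTBF = 1 / λ_sys = 3860 h

3860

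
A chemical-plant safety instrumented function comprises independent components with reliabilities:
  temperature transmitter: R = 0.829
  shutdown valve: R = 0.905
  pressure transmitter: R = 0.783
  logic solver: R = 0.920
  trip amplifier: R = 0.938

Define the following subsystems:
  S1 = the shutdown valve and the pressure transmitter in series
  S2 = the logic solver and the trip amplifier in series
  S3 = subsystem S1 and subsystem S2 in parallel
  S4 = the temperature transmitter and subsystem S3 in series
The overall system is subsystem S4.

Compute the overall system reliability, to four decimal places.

0.7959

Series (shutdown valve and pressure transmitter): 0.905000 × 0.783000 = 0.708615
Series (logic solver and trip amplifier): 0.920000 × 0.938000 = 0.862960
Parallel ([0.708615] and [0.862960]): 1 − (1 − 0.708615)(1 − 0.862960) = 0.960069
Series (temperature transmitter and [0.960069]): 0.829000 × 0.960069 = 0.7959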